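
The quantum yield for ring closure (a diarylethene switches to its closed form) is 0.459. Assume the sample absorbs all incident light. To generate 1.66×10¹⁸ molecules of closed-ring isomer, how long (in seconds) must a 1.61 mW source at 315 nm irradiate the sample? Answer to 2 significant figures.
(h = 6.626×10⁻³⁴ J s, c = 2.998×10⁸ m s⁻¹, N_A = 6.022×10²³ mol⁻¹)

t ≈ 1400 s

Product: 1.66×10¹⁸ / 6.022×10²³ = 2.757×10⁻⁶ mol.
Photons that must be absorbed: 2.757×10⁻⁶ / 0.459 = 6.007×10⁻⁶ mol.
Photon energy: hc/λ = 6.306×10⁻¹⁹ J; per mole, 3.797×10⁵ J mol⁻¹.
Energy required: 6.007×10⁻⁶ × 3.797×10⁵ = 2.281 J.
Time: 2.281 J / 0.00161 W = 1400 s.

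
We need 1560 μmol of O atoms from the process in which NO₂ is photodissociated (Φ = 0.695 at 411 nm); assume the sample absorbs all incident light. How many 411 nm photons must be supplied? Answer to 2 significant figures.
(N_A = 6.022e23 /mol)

1.4e21 photons

Product: 1560 μmol = 0.00156 mol.
Photons that must be absorbed: 0.00156 / 0.695 = 0.002245 mol.
Photon count: 0.002245 × 6.022e23 = 1.4e21.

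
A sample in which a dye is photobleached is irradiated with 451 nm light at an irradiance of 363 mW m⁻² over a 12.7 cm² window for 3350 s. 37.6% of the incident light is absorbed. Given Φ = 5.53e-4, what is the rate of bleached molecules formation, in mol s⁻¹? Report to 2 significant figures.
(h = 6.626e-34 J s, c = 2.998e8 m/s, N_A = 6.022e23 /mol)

Photon energy at 451 nm: hc/λ = (6.626e-34)(2.998e8)/(451e-9) = 4.405e-19 J.
Energy delivered: (363 mW m⁻²)(12.7e-4 m²)(3350 s) = 1.544 J.
Photons incident: 1.544 / 4.405e-19 = 3.505e18, i.e. 3.505e18/6.022e23 = 5.820e-6 mol.
Photons absorbed: 0.376 × 5.820e-6 = 2.188e-6 mol.
Product formed: 5.53e-4 × 2.188e-6 = 1.210e-9 mol.
Rate: 1.210e-9 / 3350 s = 3.6e-13 mol s⁻¹.

3.6e-13 mol s⁻¹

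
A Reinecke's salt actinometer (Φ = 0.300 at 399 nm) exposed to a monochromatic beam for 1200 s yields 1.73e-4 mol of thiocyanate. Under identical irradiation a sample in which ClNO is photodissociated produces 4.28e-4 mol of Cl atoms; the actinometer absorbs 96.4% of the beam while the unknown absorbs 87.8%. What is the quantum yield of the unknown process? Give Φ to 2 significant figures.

Φ = 0.81

Photons absorbed by the actinometer: 1.73e-4 / 0.300 = 5.767e-4 mol.
Incident flux: 5.767e-4 / 0.964 = 5.982e-4 einstein.
Absorbed by unknown: 0.878 × 5.982e-4 = 5.252e-4 mol.
Φ(unknown) = 4.28e-4 / 5.252e-4 = 0.81.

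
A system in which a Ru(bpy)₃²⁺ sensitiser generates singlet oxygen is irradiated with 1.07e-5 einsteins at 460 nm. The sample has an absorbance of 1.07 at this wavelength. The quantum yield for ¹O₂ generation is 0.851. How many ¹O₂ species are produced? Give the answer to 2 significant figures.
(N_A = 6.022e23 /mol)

Fraction absorbed: 1 − 10^(−1.07) = 0.9149.
Photons absorbed: 0.9149 × 1.07e-5 = 9.789e-6 mol.
Product: Φ × n_abs = 0.851 × 9.789e-6 = 8.330e-6 mol.
As a count: 8.330e-6 × 6.022e23 = 5.0e18.

5.0e18 species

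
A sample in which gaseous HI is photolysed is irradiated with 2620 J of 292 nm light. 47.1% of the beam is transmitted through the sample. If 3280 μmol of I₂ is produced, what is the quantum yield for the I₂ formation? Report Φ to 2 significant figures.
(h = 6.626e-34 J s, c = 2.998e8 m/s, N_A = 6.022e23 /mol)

Φ = 0.97

Product: 3280 μmol = 0.00328 mol.
Photon energy at 292 nm: hc/λ = (6.626e-34)(2.998e8)/(292e-9) = 6.803e-19 J.
Photons incident: 2620 / 6.803e-19 = 3.851e21, i.e. 3.851e21/6.022e23 = 0.006395 mol.
Fraction absorbed: 1 − 47.1/100 = 0.5290.
Photons absorbed: 0.5290 × 0.006395 = 0.003383 mol.
Φ = 0.00328 mol / 0.003383 mol photons = 0.97.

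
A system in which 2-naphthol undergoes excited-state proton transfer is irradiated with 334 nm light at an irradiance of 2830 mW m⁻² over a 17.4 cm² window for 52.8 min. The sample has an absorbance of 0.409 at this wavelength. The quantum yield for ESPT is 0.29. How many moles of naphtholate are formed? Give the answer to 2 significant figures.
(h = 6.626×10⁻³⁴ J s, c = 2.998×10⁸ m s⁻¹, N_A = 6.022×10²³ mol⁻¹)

Photon energy at 334 nm: hc/λ = (6.626×10⁻³⁴)(2.998×10⁸)/(334×10⁻⁹) = 5.948×10⁻¹⁹ J.
Energy delivered: (2830 mW m⁻²)(17.4×10⁻⁴ m²)(3168 s) = 15.60 J.
Photons incident: 15.60 / 5.948×10⁻¹⁹ = 2.623×10¹⁹, i.e. 2.623×10¹⁹/6.022×10²³ = 4.356×10⁻⁵ mol.
Fraction absorbed: 1 − 10^(−0.409) = 0.6101.
Photons absorbed: 0.6101 × 4.356×10⁻⁵ = 2.658×10⁻⁵ mol.
Product: Φ × n_abs = 0.29 × 2.658×10⁻⁵ = 7.708×10⁻⁶ mol.

7.7×10⁻⁶ mol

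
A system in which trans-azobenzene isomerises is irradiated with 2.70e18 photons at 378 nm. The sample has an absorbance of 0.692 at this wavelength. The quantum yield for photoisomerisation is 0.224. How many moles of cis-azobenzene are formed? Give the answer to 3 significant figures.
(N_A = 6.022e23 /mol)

8.00e-7 mol

Moles of photons: 2.70e18 / 6.022e23 = 4.484e-6 mol.
Fraction absorbed: 1 − 10^(−0.692) = 0.7968.
Photons absorbed: 0.7968 × 4.484e-6 = 3.573e-6 mol.
Product: Φ × n_abs = 0.224 × 3.573e-6 = 8.004e-7 mol.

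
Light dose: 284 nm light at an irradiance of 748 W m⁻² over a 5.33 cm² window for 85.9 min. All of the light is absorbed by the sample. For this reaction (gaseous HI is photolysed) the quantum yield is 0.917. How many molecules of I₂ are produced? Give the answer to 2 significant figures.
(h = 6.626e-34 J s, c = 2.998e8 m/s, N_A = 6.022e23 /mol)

Photon energy at 284 nm: hc/λ = (6.626e-34)(2.998e8)/(284e-9) = 6.995e-19 J.
Energy delivered: (748 W m⁻²)(5.33e-4 m²)(5154 s) = 2055 J.
Photons incident: 2055 / 6.995e-19 = 2.938e21, i.e. 2.938e21/6.022e23 = 0.004879 mol.
Product: Φ × n_abs = 0.917 × 0.004879 = 0.004474 mol.
As a count: 0.004474 × 6.022e23 = 2.7e21.

2.7e21 molecules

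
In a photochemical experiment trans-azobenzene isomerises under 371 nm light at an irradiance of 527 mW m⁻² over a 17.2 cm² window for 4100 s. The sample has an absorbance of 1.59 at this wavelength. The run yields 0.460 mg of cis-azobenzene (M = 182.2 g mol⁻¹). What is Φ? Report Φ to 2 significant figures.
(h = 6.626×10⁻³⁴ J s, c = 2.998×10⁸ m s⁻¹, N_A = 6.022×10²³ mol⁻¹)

Product: 0.460 mg / 182.2 g mol⁻¹ = 2.525×10⁻⁶ mol.
Photon energy at 371 nm: hc/λ = (6.626×10⁻³⁴)(2.998×10⁸)/(371×10⁻⁹) = 5.354×10⁻¹⁹ J.
Energy delivered: (527 mW m⁻²)(17.2×10⁻⁴ m²)(4100 s) = 3.716 J.
Photons incident: 3.716 / 5.354×10⁻¹⁹ = 6.941×10¹⁸, i.e. 6.941×10¹⁸/6.022×10²³ = 1.153×10⁻⁵ mol.
Fraction absorbed: 1 − 10^(−1.59) = 0.9743.
Photons absorbed: 0.9743 × 1.153×10⁻⁵ = 1.123×10⁻⁵ mol.
Φ = 2.525×10⁻⁶ mol / 1.123×10⁻⁵ mol photons = 0.22.

Φ = 0.22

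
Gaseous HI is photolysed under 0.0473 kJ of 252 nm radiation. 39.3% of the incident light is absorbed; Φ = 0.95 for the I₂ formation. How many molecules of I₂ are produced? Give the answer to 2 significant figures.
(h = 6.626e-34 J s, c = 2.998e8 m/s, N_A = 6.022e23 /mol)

2.2e19 molecules

Photon energy at 252 nm: hc/λ = (6.626e-34)(2.998e8)/(252e-9) = 7.883e-19 J.
Incident energy: 0.0473 kJ = 47.3 J.
Photons incident: 47.3 / 7.883e-19 = 6.000e19, i.e. 6.000e19/6.022e23 = 9.963e-5 mol.
Photons absorbed: 0.393 × 9.963e-5 = 3.915e-5 mol.
Product: Φ × n_abs = 0.95 × 3.915e-5 = 3.719e-5 mol.
As a count: 3.719e-5 × 6.022e23 = 2.2e19.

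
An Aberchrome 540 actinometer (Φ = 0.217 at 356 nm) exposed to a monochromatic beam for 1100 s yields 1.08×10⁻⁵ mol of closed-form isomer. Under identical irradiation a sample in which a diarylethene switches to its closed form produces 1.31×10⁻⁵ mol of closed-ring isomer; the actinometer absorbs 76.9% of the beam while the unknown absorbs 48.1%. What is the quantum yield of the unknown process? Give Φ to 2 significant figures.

Φ = 0.42

Photons absorbed by the actinometer: 1.08×10⁻⁵ / 0.217 = 4.977×10⁻⁵ mol.
Incident flux: 4.977×10⁻⁵ / 0.769 = 6.472×10⁻⁵ einstein.
Absorbed by unknown: 0.481 × 6.472×10⁻⁵ = 3.113×10⁻⁵ mol.
Φ(unknown) = 1.31×10⁻⁵ / 3.113×10⁻⁵ = 0.42.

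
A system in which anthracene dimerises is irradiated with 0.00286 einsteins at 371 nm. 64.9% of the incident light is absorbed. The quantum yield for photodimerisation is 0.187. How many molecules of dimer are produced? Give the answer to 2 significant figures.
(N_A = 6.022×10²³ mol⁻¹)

Photons absorbed: 0.649 × 0.00286 = 0.001856 mol.
Product: Φ × n_abs = 0.187 × 0.001856 = 3.471×10⁻⁴ mol.
As a count: 3.471×10⁻⁴ × 6.022×10²³ = 2.1×10²⁰.

2.1×10²⁰ molecules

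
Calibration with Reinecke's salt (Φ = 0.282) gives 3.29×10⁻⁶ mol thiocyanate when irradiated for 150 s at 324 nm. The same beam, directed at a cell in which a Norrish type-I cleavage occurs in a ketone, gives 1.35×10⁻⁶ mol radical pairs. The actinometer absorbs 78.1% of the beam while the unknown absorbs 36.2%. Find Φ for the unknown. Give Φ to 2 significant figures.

Φ = 0.25

Photons absorbed by the actinometer: 3.29×10⁻⁶ / 0.282 = 1.167×10⁻⁵ mol.
Incident flux: 1.167×10⁻⁵ / 0.781 = 1.494×10⁻⁵ einstein.
Absorbed by unknown: 0.362 × 1.494×10⁻⁵ = 5.408×10⁻⁶ mol.
Φ(unknown) = 1.35×10⁻⁶ / 5.408×10⁻⁶ = 0.25.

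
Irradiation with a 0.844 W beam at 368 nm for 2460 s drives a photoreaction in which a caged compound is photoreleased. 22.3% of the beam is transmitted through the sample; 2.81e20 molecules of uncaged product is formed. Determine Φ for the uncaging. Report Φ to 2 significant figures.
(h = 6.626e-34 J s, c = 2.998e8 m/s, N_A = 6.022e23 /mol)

Φ = 0.094

Product: 2.81e20 / 6.022e23 = 4.666e-4 mol.
Photon energy at 368 nm: hc/λ = (6.626e-34)(2.998e8)/(368e-9) = 5.398e-19 J.
Energy delivered: (0.844 W)(2460 s) = 2076 J.
Photons incident: 2076 / 5.398e-19 = 3.846e21, i.e. 3.846e21/6.022e23 = 0.006387 mol.
Fraction absorbed: 1 − 22.3/100 = 0.7770.
Photons absorbed: 0.7770 × 0.006387 = 0.004963 mol.
Φ = 4.666e-4 mol / 0.004963 mol photons = 0.094.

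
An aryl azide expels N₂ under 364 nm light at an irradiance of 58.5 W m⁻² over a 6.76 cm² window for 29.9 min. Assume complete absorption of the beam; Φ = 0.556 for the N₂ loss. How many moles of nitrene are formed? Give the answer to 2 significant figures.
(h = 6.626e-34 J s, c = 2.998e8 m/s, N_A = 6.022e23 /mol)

Photon energy at 364 nm: hc/λ = (6.626e-34)(2.998e8)/(364e-9) = 5.457e-19 J.
Energy delivered: (58.5 W m⁻²)(6.76e-4 m²)(1794 s) = 70.95 J.
Photons incident: 70.95 / 5.457e-19 = 1.300e20, i.e. 1.300e20/6.022e23 = 2.159e-4 mol.
Product: Φ × n_abs = 0.556 × 2.159e-4 = 1.200e-4 mol.

1.2e-4 mol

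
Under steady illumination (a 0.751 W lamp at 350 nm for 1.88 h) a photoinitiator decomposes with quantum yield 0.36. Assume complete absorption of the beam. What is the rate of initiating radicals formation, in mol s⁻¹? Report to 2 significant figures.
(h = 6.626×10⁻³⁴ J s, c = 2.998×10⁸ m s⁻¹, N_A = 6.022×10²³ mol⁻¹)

7.9×10⁻⁷ mol s⁻¹

Photon energy at 350 nm: hc/λ = (6.626×10⁻³⁴)(2.998×10⁸)/(350×10⁻⁹) = 5.676×10⁻¹⁹ J.
Energy delivered: (0.751 W)(6768 s) = 5083 J.
Photons incident: 5083 / 5.676×10⁻¹⁹ = 8.955×10²¹, i.e. 8.955×10²¹/6.022×10²³ = 0.01487 mol.
Product formed: 0.36 × 0.01487 = 0.005353 mol.
Rate: 0.005353 / 6768 s = 7.9×10⁻⁷ mol s⁻¹.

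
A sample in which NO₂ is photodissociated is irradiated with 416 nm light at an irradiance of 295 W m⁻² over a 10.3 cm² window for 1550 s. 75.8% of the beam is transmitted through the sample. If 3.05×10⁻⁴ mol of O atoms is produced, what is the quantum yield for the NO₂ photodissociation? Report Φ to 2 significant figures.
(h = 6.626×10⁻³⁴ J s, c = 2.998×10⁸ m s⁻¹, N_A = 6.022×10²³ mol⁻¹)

Φ = 0.77

Photon energy at 416 nm: hc/λ = (6.626×10⁻³⁴)(2.998×10⁸)/(416×10⁻⁹) = 4.775×10⁻¹⁹ J.
Energy delivered: (295 W m⁻²)(10.3×10⁻⁴ m²)(1550 s) = 471.0 J.
Photons incident: 471.0 / 4.775×10⁻¹⁹ = 9.864×10²⁰, i.e. 9.864×10²⁰/6.022×10²³ = 0.001638 mol.
Fraction absorbed: 1 − 75.8/100 = 0.2420.
Photons absorbed: 0.2420 × 0.001638 = 3.964×10⁻⁴ mol.
Φ = 3.05×10⁻⁴ mol / 3.964×10⁻⁴ mol photons = 0.77.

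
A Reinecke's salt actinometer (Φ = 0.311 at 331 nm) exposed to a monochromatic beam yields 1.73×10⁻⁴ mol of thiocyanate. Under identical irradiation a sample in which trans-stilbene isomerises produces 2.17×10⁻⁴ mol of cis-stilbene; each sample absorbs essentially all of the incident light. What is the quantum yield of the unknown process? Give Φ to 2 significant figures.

Φ = 0.39

Photons absorbed by the actinometer: 1.73×10⁻⁴ / 0.311 = 5.563×10⁻⁴ mol.
Φ(unknown) = 2.17×10⁻⁴ / 5.563×10⁻⁴ = 0.39.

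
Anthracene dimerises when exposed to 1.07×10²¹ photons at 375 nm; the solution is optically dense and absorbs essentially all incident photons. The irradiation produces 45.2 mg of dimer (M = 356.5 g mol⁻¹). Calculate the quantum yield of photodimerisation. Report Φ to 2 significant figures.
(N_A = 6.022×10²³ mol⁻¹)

Φ = 0.071

Product: 45.2 mg / 356.5 g mol⁻¹ = 1.268×10⁻⁴ mol.
Moles of photons: 1.07×10²¹ / 6.022×10²³ = 0.001777 mol.
Φ = 1.268×10⁻⁴ mol / 0.001777 mol photons = 0.071.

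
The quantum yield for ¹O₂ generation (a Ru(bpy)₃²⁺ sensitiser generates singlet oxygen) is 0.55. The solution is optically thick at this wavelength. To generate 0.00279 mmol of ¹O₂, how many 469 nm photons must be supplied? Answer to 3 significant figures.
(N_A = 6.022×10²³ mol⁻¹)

Product: 0.00279 mmol = 2.79×10⁻⁶ mol.
Photons that must be absorbed: 2.79×10⁻⁶ / 0.55 = 5.073×10⁻⁶ mol.
Photon count: 5.073×10⁻⁶ × 6.022×10²³ = 3.05×10¹⁸.

3.05×10¹⁸ photons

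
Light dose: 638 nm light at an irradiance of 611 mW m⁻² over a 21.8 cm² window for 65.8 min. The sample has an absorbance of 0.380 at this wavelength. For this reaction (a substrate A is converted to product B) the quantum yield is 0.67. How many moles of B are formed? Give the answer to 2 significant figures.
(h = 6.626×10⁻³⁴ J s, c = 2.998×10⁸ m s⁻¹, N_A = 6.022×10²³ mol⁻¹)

Photon energy at 638 nm: hc/λ = (6.626×10⁻³⁴)(2.998×10⁸)/(638×10⁻⁹) = 3.114×10⁻¹⁹ J.
Energy delivered: (611 mW m⁻²)(21.8×10⁻⁴ m²)(3948 s) = 5.259 J.
Photons incident: 5.259 / 3.114×10⁻¹⁹ = 1.689×10¹⁹, i.e. 1.689×10¹⁹/6.022×10²³ = 2.805×10⁻⁵ mol.
Fraction absorbed: 1 − 10^(−0.380) = 0.5831.
Photons absorbed: 0.5831 × 2.805×10⁻⁵ = 1.636×10⁻⁵ mol.
Product: Φ × n_abs = 0.67 × 1.636×10⁻⁵ = 1.096×10⁻⁵ mol.

1.1×10⁻⁵ mol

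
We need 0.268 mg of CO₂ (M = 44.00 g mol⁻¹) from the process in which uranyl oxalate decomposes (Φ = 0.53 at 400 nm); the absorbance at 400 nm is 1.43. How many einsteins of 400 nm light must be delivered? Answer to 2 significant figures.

1.2e-5 einstein

Product: 0.268 mg / 44.00 g mol⁻¹ = 6.091e-6 mol.
Photons that must be absorbed: 6.091e-6 / 0.53 = 1.149e-5 mol.
Fraction absorbed: 1 − 10^(−1.43) = 0.9628.
Incident photons needed: 1.149e-5 / 0.9628 = 1.193e-5 mol.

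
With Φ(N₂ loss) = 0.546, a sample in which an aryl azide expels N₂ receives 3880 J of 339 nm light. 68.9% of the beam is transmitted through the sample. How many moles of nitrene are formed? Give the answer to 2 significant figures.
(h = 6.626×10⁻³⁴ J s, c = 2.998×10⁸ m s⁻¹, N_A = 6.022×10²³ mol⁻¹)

0.0019 mol

Photon energy at 339 nm: hc/λ = (6.626×10⁻³⁴)(2.998×10⁸)/(339×10⁻⁹) = 5.860×10⁻¹⁹ J.
Photons incident: 3880 / 5.860×10⁻¹⁹ = 6.621×10²¹, i.e. 6.621×10²¹/6.022×10²³ = 0.01099 mol.
Fraction absorbed: 1 − 68.9/100 = 0.3110.
Photons absorbed: 0.3110 × 0.01099 = 0.003418 mol.
Product: Φ × n_abs = 0.546 × 0.003418 = 0.001866 mol.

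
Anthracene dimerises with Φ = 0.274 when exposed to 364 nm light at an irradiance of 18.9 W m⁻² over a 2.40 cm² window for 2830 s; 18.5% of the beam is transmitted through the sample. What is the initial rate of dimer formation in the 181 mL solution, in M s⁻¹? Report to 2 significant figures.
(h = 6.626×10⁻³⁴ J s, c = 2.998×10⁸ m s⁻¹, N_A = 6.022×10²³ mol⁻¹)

1.7×10⁻⁸ M s⁻¹

Photon energy at 364 nm: hc/λ = (6.626×10⁻³⁴)(2.998×10⁸)/(364×10⁻⁹) = 5.457×10⁻¹⁹ J.
Energy delivered: (18.9 W m⁻²)(2.40×10⁻⁴ m²)(2830 s) = 12.84 J.
Photons incident: 12.84 / 5.457×10⁻¹⁹ = 2.353×10¹⁹, i.e. 2.353×10¹⁹/6.022×10²³ = 3.907×10⁻⁵ mol.
Fraction absorbed: 1 − 18.5/100 = 0.8150.
Photons absorbed: 0.8150 × 3.907×10⁻⁵ = 3.184×10⁻⁵ mol.
Product formed: 0.274 × 3.184×10⁻⁵ = 8.724×10⁻⁶ mol.
Rate: 8.724×10⁻⁶ mol / (2830 s × 0.181 L) = 1.7×10⁻⁸ M s⁻¹.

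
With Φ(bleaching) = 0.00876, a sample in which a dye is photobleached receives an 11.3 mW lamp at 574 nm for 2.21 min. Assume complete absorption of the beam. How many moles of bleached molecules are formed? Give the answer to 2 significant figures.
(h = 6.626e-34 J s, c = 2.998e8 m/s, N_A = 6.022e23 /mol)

6.3e-8 mol

Photon energy at 574 nm: hc/λ = (6.626e-34)(2.998e8)/(574e-9) = 3.461e-19 J.
Energy delivered: (11.3 mW)(132.6 s) = 1.498 J.
Photons incident: 1.498 / 3.461e-19 = 4.328e18, i.e. 4.328e18/6.022e23 = 7.187e-6 mol.
Product: Φ × n_abs = 0.00876 × 7.187e-6 = 6.296e-8 mol.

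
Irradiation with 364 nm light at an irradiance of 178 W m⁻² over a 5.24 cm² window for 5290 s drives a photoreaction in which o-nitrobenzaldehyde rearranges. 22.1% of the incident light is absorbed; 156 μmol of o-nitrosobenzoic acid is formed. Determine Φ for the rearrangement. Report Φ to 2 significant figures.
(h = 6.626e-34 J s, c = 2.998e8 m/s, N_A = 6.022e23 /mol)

Product: 156 μmol = 1.56e-4 mol.
Photon energy at 364 nm: hc/λ = (6.626e-34)(2.998e8)/(364e-9) = 5.457e-19 J.
Energy delivered: (178 W m⁻²)(5.24e-4 m²)(5290 s) = 493.4 J.
Photons incident: 493.4 / 5.457e-19 = 9.042e20, i.e. 9.042e20/6.022e23 = 0.001501 mol.
Photons absorbed: 0.221 × 0.001501 = 3.317e-4 mol.
Φ = 1.56e-4 mol / 3.317e-4 mol photons = 0.47.

Φ = 0.47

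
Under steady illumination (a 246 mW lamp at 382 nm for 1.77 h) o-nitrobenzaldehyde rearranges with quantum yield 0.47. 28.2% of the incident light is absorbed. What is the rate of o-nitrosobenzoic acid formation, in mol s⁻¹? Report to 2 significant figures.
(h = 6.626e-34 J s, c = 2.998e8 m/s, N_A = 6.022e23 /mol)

1.0e-7 mol s⁻¹

Photon energy at 382 nm: hc/λ = (6.626e-34)(2.998e8)/(382e-9) = 5.200e-19 J.
Energy delivered: (246 mW)(6372 s) = 1568 J.
Photons incident: 1568 / 5.200e-19 = 3.015e21, i.e. 3.015e21/6.022e23 = 0.005007 mol.
Photons absorbed: 0.282 × 0.005007 = 0.001412 mol.
Product formed: 0.47 × 0.001412 = 6.636e-4 mol.
Rate: 6.636e-4 / 6372 s = 1.0e-7 mol s⁻¹.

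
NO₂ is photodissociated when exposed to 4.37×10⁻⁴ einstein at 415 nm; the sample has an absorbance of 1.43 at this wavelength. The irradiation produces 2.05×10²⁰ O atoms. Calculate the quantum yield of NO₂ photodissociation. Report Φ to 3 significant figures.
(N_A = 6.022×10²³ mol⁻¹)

Φ = 0.809

Product: 2.05×10²⁰ / 6.022×10²³ = 3.404×10⁻⁴ mol.
Fraction absorbed: 1 − 10^(−1.43) = 0.9628.
Photons absorbed: 0.9628 × 4.37×10⁻⁴ = 4.207×10⁻⁴ mol.
Φ = 3.404×10⁻⁴ mol / 4.207×10⁻⁴ mol photons = 0.809.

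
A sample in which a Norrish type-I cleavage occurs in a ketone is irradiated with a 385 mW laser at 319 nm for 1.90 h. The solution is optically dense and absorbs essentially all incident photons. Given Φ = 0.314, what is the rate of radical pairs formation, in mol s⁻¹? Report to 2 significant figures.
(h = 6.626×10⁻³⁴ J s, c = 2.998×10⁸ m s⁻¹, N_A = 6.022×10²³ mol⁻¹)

3.2×10⁻⁷ mol s⁻¹

Photon energy at 319 nm: hc/λ = (6.626×10⁻³⁴)(2.998×10⁸)/(319×10⁻⁹) = 6.227×10⁻¹⁹ J.
Energy delivered: (385 mW)(6840 s) = 2633 J.
Photons incident: 2633 / 6.227×10⁻¹⁹ = 4.228×10²¹, i.e. 4.228×10²¹/6.022×10²³ = 0.007021 mol.
Product formed: 0.314 × 0.007021 = 0.002205 mol.
Rate: 0.002205 / 6840 s = 3.2×10⁻⁷ mol s⁻¹.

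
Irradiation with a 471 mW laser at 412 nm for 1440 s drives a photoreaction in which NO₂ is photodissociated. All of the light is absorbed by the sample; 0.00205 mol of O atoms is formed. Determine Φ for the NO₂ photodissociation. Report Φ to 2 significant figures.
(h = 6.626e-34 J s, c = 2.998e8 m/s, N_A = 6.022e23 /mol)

Photon energy at 412 nm: hc/λ = (6.626e-34)(2.998e8)/(412e-9) = 4.822e-19 J.
Energy delivered: (471 mW)(1440 s) = 678.2 J.
Photons incident: 678.2 / 4.822e-19 = 1.406e21, i.e. 1.406e21/6.022e23 = 0.002335 mol.
Φ = 0.00205 mol / 0.002335 mol photons = 0.88.

Φ = 0.88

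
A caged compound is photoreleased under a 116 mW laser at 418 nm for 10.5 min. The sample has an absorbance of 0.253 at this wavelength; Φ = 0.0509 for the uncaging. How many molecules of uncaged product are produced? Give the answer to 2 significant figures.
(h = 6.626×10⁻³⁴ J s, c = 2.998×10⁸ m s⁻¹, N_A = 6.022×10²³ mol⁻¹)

3.5×10¹⁸ molecules

Photon energy at 418 nm: hc/λ = (6.626×10⁻³⁴)(2.998×10⁸)/(418×10⁻⁹) = 4.752×10⁻¹⁹ J.
Energy delivered: (116 mW)(630 s) = 73.08 J.
Photons incident: 73.08 / 4.752×10⁻¹⁹ = 1.538×10²⁰, i.e. 1.538×10²⁰/6.022×10²³ = 2.554×10⁻⁴ mol.
Fraction absorbed: 1 − 10^(−0.253) = 0.4415.
Photons absorbed: 0.4415 × 2.554×10⁻⁴ = 1.128×10⁻⁴ mol.
Product: Φ × n_abs = 0.0509 × 1.128×10⁻⁴ = 5.742×10⁻⁶ mol.
As a count: 5.742×10⁻⁶ × 6.022×10²³ = 3.5×10¹⁸.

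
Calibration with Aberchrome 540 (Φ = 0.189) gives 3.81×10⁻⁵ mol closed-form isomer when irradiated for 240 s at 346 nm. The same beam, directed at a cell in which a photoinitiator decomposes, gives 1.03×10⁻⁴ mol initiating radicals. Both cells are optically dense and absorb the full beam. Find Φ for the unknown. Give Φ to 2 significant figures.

Φ = 0.51

Photons absorbed by the actinometer: 3.81×10⁻⁵ / 0.189 = 2.016×10⁻⁴ mol.
Φ(unknown) = 1.03×10⁻⁴ / 2.016×10⁻⁴ = 0.51.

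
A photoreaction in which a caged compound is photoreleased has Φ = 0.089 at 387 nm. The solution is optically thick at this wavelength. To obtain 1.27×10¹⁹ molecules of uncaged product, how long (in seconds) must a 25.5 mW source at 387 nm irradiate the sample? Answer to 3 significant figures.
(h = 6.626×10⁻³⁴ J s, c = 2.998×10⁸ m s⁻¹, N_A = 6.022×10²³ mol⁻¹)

Product: 1.27×10¹⁹ / 6.022×10²³ = 2.109×10⁻⁵ mol.
Photons that must be absorbed: 2.109×10⁻⁵ / 0.089 = 2.370×10⁻⁴ mol.
Photon energy: hc/λ = 5.133×10⁻¹⁹ J; per mole, 3.091×10⁵ J mol⁻¹.
Energy required: 2.370×10⁻⁴ × 3.091×10⁵ = 73.26 J.
Time: 73.26 J / 0.0255 W = 2870 s.

t ≈ 2870 s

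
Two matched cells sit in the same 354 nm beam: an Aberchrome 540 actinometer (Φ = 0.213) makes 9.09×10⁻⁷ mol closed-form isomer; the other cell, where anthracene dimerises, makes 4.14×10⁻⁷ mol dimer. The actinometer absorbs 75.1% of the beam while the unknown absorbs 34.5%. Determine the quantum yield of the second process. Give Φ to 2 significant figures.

Φ = 0.21

Photons absorbed by the actinometer: 9.09×10⁻⁷ / 0.213 = 4.268×10⁻⁶ mol.
Incident flux: 4.268×10⁻⁶ / 0.751 = 5.683×10⁻⁶ einstein.
Absorbed by unknown: 0.345 × 5.683×10⁻⁶ = 1.961×10⁻⁶ mol.
Φ(unknown) = 4.14×10⁻⁷ / 1.961×10⁻⁶ = 0.21.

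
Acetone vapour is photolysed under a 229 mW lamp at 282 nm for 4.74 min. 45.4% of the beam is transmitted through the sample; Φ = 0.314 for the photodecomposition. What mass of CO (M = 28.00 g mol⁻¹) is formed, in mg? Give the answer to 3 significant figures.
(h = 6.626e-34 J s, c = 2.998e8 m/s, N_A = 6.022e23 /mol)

0.737 mg

Photon energy at 282 nm: hc/λ = (6.626e-34)(2.998e8)/(282e-9) = 7.044e-19 J.
Energy delivered: (229 mW)(284.4 s) = 65.13 J.
Photons incident: 65.13 / 7.044e-19 = 9.246e19, i.e. 9.246e19/6.022e23 = 1.535e-4 mol.
Fraction absorbed: 1 − 45.4/100 = 0.5460.
Photons absorbed: 0.5460 × 1.535e-4 = 8.381e-5 mol.
Product: Φ × n_abs = 0.314 × 8.381e-5 = 2.632e-5 mol.
Mass: 2.632e-5 × 28.00 = 7.370e-4 g = 0.737 mg.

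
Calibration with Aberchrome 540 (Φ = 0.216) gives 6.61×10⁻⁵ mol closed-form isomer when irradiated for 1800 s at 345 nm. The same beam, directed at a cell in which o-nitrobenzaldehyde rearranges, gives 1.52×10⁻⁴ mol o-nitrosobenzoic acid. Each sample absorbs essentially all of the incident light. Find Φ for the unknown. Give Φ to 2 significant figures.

Photons absorbed by the actinometer: 6.61×10⁻⁵ / 0.216 = 3.060×10⁻⁴ mol.
Φ(unknown) = 1.52×10⁻⁴ / 3.060×10⁻⁴ = 0.50.

Φ = 0.50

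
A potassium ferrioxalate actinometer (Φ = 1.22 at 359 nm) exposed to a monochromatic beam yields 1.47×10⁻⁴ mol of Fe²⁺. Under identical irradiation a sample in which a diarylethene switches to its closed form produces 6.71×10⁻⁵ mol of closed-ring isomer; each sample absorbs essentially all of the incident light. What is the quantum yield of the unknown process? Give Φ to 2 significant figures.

Φ = 0.56

Photons absorbed by the actinometer: 1.47×10⁻⁴ / 1.22 = 1.205×10⁻⁴ mol.
Φ(unknown) = 6.71×10⁻⁵ / 1.205×10⁻⁴ = 0.56.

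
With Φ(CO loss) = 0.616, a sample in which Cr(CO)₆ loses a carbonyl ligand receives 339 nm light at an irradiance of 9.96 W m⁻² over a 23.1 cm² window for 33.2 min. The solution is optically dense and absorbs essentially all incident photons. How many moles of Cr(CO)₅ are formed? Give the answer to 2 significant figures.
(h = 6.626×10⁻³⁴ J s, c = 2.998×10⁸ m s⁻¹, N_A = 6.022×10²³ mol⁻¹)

Photon energy at 339 nm: hc/λ = (6.626×10⁻³⁴)(2.998×10⁸)/(339×10⁻⁹) = 5.860×10⁻¹⁹ J.
Energy delivered: (9.96 W m⁻²)(23.1×10⁻⁴ m²)(1992 s) = 45.83 J.
Photons incident: 45.83 / 5.860×10⁻¹⁹ = 7.821×10¹⁹, i.e. 7.821×10¹⁹/6.022×10²³ = 1.299×10⁻⁴ mol.
Product: Φ × n_abs = 0.616 × 1.299×10⁻⁴ = 8.002×10⁻⁵ mol.

8.0×10⁻⁵ mol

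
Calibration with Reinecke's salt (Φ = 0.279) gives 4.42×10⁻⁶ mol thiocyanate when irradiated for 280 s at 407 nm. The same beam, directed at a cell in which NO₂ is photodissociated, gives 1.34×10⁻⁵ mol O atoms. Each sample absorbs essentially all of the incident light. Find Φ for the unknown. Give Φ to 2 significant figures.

Φ = 0.85

Photons absorbed by the actinometer: 4.42×10⁻⁶ / 0.279 = 1.584×10⁻⁵ mol.
Φ(unknown) = 1.34×10⁻⁵ / 1.584×10⁻⁵ = 0.85.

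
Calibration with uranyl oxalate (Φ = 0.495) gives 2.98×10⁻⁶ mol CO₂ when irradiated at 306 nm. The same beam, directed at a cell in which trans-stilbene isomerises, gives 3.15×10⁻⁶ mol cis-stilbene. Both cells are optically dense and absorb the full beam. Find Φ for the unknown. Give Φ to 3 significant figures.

Photons absorbed by the actinometer: 2.98×10⁻⁶ / 0.495 = 6.020×10⁻⁶ mol.
Φ(unknown) = 3.15×10⁻⁶ / 6.020×10⁻⁶ = 0.523.

Φ = 0.523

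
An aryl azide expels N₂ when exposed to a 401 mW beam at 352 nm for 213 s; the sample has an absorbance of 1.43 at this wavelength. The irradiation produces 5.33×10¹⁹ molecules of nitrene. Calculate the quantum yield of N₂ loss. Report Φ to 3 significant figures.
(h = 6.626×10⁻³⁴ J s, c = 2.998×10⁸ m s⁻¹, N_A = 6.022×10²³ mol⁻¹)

Φ = 0.366

Product: 5.33×10¹⁹ / 6.022×10²³ = 8.851×10⁻⁵ mol.
Photon energy at 352 nm: hc/λ = (6.626×10⁻³⁴)(2.998×10⁸)/(352×10⁻⁹) = 5.643×10⁻¹⁹ J.
Energy delivered: (401 mW)(213 s) = 85.41 J.
Photons incident: 85.41 / 5.643×10⁻¹⁹ = 1.514×10²⁰, i.e. 1.514×10²⁰/6.022×10²³ = 2.514×10⁻⁴ mol.
Fraction absorbed: 1 − 10^(−1.43) = 0.9628.
Photons absorbed: 0.9628 × 2.514×10⁻⁴ = 2.420×10⁻⁴ mol.
Φ = 8.851×10⁻⁵ mol / 2.420×10⁻⁴ mol photons = 0.366.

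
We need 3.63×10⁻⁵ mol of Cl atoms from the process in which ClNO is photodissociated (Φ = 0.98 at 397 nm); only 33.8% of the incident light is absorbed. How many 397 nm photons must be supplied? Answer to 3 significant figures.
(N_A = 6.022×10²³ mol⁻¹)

6.60×10¹⁹ photons

Photons that must be absorbed: 3.63×10⁻⁵ / 0.98 = 3.704×10⁻⁵ mol.
Incident photons needed: 3.704×10⁻⁵ / 0.338 = 1.096×10⁻⁴ mol.
Photon count: 1.096×10⁻⁴ × 6.022×10²³ = 6.60×10¹⁹.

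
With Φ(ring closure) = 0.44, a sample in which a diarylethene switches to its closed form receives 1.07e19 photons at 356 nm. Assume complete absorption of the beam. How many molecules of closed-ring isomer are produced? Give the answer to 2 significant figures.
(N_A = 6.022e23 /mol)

Moles of photons: 1.07e19 / 6.022e23 = 1.777e-5 mol.
Product: Φ × n_abs = 0.44 × 1.777e-5 = 7.819e-6 mol.
As a count: 7.819e-6 × 6.022e23 = 4.7e18.

4.7e18 molecules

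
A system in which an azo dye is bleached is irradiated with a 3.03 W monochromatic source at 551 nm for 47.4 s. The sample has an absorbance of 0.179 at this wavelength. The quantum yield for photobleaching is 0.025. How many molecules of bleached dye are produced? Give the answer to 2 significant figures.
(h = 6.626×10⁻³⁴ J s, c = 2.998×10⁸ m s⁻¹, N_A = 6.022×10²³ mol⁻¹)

Photon energy at 551 nm: hc/λ = (6.626×10⁻³⁴)(2.998×10⁸)/(551×10⁻⁹) = 3.605×10⁻¹⁹ J.
Energy delivered: (3.03 W)(47.4 s) = 143.6 J.
Photons incident: 143.6 / 3.605×10⁻¹⁹ = 3.983×10²⁰, i.e. 3.983×10²⁰/6.022×10²³ = 6.614×10⁻⁴ mol.
Fraction absorbed: 1 − 10^(−0.179) = 0.3378.
Photons absorbed: 0.3378 × 6.614×10⁻⁴ = 2.234×10⁻⁴ mol.
Product: Φ × n_abs = 0.025 × 2.234×10⁻⁴ = 5.585×10⁻⁶ mol.
As a count: 5.585×10⁻⁶ × 6.022×10²³ = 3.4×10¹⁸.

3.4×10¹⁸ molecules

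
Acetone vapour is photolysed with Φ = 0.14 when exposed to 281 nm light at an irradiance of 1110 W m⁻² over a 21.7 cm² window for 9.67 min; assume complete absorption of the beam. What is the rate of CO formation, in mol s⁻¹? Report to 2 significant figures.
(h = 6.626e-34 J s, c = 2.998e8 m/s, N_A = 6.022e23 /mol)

7.9e-7 mol s⁻¹

Photon energy at 281 nm: hc/λ = (6.626e-34)(2.998e8)/(281e-9) = 7.069e-19 J.
Energy delivered: (1110 W m⁻²)(21.7e-4 m²)(580.2 s) = 1398 J.
Photons incident: 1398 / 7.069e-19 = 1.978e21, i.e. 1.978e21/6.022e23 = 0.003285 mol.
Product formed: 0.14 × 0.003285 = 4.599e-4 mol.
Rate: 4.599e-4 / 580.2 s = 7.9e-7 mol s⁻¹.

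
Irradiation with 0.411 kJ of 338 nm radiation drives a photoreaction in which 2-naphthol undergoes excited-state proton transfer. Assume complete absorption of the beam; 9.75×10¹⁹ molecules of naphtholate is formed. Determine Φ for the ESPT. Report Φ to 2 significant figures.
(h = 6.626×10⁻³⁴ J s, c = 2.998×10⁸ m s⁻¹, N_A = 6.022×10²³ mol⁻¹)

Φ = 0.14

Product: 9.75×10¹⁹ / 6.022×10²³ = 1.619×10⁻⁴ mol.
Photon energy at 338 nm: hc/λ = (6.626×10⁻³⁴)(2.998×10⁸)/(338×10⁻⁹) = 5.877×10⁻¹⁹ J.
Incident energy: 0.411 kJ = 411 J.
Photons incident: 411 / 5.877×10⁻¹⁹ = 6.993×10²⁰, i.e. 6.993×10²⁰/6.022×10²³ = 0.001161 mol.
Φ = 1.619×10⁻⁴ mol / 0.001161 mol photons = 0.14.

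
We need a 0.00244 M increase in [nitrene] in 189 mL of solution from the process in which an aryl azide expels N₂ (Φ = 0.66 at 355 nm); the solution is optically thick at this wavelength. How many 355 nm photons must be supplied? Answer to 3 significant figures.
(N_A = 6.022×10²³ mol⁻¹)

4.21×10²⁰ photons

Product: (0.00244 M)(0.189 L) = 4.612×10⁻⁴ mol.
Photons that must be absorbed: 4.612×10⁻⁴ / 0.66 = 6.988×10⁻⁴ mol.
Photon count: 6.988×10⁻⁴ × 6.022×10²³ = 4.21×10²⁰.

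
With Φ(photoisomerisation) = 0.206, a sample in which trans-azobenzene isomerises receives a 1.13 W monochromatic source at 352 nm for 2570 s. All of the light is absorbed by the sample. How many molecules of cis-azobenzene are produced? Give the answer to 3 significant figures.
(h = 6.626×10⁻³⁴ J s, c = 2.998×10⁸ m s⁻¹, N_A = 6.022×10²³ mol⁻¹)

Photon energy at 352 nm: hc/λ = (6.626×10⁻³⁴)(2.998×10⁸)/(352×10⁻⁹) = 5.643×10⁻¹⁹ J.
Energy delivered: (1.13 W)(2570 s) = 2904 J.
Photons incident: 2904 / 5.643×10⁻¹⁹ = 5.146×10²¹, i.e. 5.146×10²¹/6.022×10²³ = 0.008545 mol.
Product: Φ × n_abs = 0.206 × 0.008545 = 0.001760 mol.
As a count: 0.001760 × 6.022×10²³ = 1.06×10²¹.

1.06×10²¹ molecules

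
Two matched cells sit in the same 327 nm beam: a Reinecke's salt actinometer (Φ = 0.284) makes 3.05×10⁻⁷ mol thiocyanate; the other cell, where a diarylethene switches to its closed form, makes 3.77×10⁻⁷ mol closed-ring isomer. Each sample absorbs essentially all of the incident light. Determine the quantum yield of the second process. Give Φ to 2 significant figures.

Photons absorbed by the actinometer: 3.05×10⁻⁷ / 0.284 = 1.074×10⁻⁶ mol.
Φ(unknown) = 3.77×10⁻⁷ / 1.074×10⁻⁶ = 0.35.

Φ = 0.35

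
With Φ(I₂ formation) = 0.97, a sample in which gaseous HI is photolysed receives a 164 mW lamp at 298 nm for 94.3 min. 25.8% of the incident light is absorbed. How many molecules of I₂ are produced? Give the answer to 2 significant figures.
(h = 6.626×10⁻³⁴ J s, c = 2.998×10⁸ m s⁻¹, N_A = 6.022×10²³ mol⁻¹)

3.5×10²⁰ molecules

Photon energy at 298 nm: hc/λ = (6.626×10⁻³⁴)(2.998×10⁸)/(298×10⁻⁹) = 6.666×10⁻¹⁹ J.
Energy delivered: (164 mW)(5658 s) = 927.9 J.
Photons incident: 927.9 / 6.666×10⁻¹⁹ = 1.392×10²¹, i.e. 1.392×10²¹/6.022×10²³ = 0.002312 mol.
Photons absorbed: 0.258 × 0.002312 = 5.965×10⁻⁴ mol.
Product: Φ × n_abs = 0.97 × 5.965×10⁻⁴ = 5.786×10⁻⁴ mol.
As a count: 5.786×10⁻⁴ × 6.022×10²³ = 3.5×10²⁰.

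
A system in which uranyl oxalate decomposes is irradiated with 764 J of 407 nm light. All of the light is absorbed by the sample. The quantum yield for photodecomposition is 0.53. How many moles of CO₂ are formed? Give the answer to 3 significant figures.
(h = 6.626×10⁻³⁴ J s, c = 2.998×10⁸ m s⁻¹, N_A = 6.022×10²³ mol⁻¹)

0.00138 mol

Photon energy at 407 nm: hc/λ = (6.626×10⁻³⁴)(2.998×10⁸)/(407×10⁻⁹) = 4.881×10⁻¹⁹ J.
Photons incident: 764 / 4.881×10⁻¹⁹ = 1.565×10²¹, i.e. 1.565×10²¹/6.022×10²³ = 0.002599 mol.
Product: Φ × n_abs = 0.53 × 0.002599 = 0.001377 mol.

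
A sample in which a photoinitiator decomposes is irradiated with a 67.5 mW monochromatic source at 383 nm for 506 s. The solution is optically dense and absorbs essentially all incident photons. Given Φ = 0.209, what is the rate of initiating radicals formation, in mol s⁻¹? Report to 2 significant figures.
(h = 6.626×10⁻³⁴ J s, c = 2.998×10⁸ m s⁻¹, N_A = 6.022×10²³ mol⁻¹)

4.5×10⁻⁸ mol s⁻¹

Photon energy at 383 nm: hc/λ = (6.626×10⁻³⁴)(2.998×10⁸)/(383×10⁻⁹) = 5.187×10⁻¹⁹ J.
Energy delivered: (67.5 mW)(506 s) = 34.16 J.
Photons incident: 34.16 / 5.187×10⁻¹⁹ = 6.586×10¹⁹, i.e. 6.586×10¹⁹/6.022×10²³ = 1.094×10⁻⁴ mol.
Product formed: 0.209 × 1.094×10⁻⁴ = 2.286×10⁻⁵ mol.
Rate: 2.286×10⁻⁵ / 506 s = 4.5×10⁻⁸ mol s⁻¹.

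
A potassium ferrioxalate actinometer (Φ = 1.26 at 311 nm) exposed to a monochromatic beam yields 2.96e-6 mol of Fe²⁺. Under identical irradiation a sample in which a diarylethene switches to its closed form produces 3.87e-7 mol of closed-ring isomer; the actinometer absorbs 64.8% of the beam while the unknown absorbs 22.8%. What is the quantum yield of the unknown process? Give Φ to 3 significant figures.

Photons absorbed by the actinometer: 2.96e-6 / 1.26 = 2.349e-6 mol.
Incident flux: 2.349e-6 / 0.648 = 3.625e-6 einstein.
Absorbed by unknown: 0.228 × 3.625e-6 = 8.265e-7 mol.
Φ(unknown) = 3.87e-7 / 8.265e-7 = 0.468.

Φ = 0.468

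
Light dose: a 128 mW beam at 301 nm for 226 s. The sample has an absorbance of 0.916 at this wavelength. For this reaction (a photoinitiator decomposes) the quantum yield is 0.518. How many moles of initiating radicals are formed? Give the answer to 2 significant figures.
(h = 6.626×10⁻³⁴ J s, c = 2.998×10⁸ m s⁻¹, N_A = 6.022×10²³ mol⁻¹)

3.3×10⁻⁵ mol

Photon energy at 301 nm: hc/λ = (6.626×10⁻³⁴)(2.998×10⁸)/(301×10⁻⁹) = 6.600×10⁻¹⁹ J.
Energy delivered: (128 mW)(226 s) = 28.93 J.
Photons incident: 28.93 / 6.600×10⁻¹⁹ = 4.383×10¹⁹, i.e. 4.383×10¹⁹/6.022×10²³ = 7.278×10⁻⁵ mol.
Fraction absorbed: 1 − 10^(−0.916) = 0.8787.
Photons absorbed: 0.8787 × 7.278×10⁻⁵ = 6.395×10⁻⁵ mol.
Product: Φ × n_abs = 0.518 × 6.395×10⁻⁵ = 3.313×10⁻⁵ mol.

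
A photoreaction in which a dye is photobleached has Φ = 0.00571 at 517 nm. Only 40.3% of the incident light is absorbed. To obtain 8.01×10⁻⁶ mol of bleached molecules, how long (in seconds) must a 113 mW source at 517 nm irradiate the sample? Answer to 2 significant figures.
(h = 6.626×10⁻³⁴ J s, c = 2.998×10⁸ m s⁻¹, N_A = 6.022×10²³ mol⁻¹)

Photons that must be absorbed: 8.01×10⁻⁶ / 0.00571 = 0.001403 mol.
Incident photons needed: 0.001403 / 0.403 = 0.003481 mol.
Photon energy: hc/λ = 3.842×10⁻¹⁹ J; per mole, 2.314×10⁵ J mol⁻¹.
Energy required: 0.003481 × 2.314×10⁵ = 805.5 J.
Time: 805.5 J / 0.113 W = 7100 s.

t ≈ 7100 s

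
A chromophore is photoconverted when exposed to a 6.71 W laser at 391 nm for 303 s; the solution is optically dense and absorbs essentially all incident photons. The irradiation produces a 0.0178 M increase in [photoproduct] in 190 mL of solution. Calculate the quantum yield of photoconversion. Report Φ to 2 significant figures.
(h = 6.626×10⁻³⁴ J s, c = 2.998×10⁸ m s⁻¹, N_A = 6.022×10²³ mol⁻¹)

Product: (0.0178 M)(0.19 L) = 0.003382 mol.
Photon energy at 391 nm: hc/λ = (6.626×10⁻³⁴)(2.998×10⁸)/(391×10⁻⁹) = 5.080×10⁻¹⁹ J.
Energy delivered: (6.71 W)(303 s) = 2033 J.
Photons incident: 2033 / 5.080×10⁻¹⁹ = 4.002×10²¹, i.e. 4.002×10²¹/6.022×10²³ = 0.006646 mol.
Φ = 0.003382 mol / 0.006646 mol photons = 0.51.

Φ = 0.51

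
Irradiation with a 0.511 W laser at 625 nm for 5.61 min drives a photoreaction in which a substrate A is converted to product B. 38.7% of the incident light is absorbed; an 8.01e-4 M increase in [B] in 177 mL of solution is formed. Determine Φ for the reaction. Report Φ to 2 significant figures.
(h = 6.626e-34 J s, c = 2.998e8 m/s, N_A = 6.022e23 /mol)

Φ = 0.41

Product: (8.01e-4 M)(0.177 L) = 1.418e-4 mol.
Photon energy at 625 nm: hc/λ = (6.626e-34)(2.998e8)/(625e-9) = 3.178e-19 J.
Energy delivered: (0.511 W)(336.6 s) = 172.0 J.
Photons incident: 172.0 / 3.178e-19 = 5.412e20, i.e. 5.412e20/6.022e23 = 8.987e-4 mol.
Photons absorbed: 0.387 × 8.987e-4 = 3.478e-4 mol.
Φ = 1.418e-4 mol / 3.478e-4 mol photons = 0.41.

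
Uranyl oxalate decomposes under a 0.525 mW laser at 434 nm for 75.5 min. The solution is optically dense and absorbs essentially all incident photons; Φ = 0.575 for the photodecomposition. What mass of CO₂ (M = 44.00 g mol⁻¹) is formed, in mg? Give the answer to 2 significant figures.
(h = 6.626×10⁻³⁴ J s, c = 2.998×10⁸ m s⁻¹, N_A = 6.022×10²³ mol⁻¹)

0.22 mg

Photon energy at 434 nm: hc/λ = (6.626×10⁻³⁴)(2.998×10⁸)/(434×10⁻⁹) = 4.577×10⁻¹⁹ J.
Energy delivered: (0.525 mW)(4530 s) = 2.378 J.
Photons incident: 2.378 / 4.577×10⁻¹⁹ = 5.196×10¹⁸, i.e. 5.196×10¹⁸/6.022×10²³ = 8.628×10⁻⁶ mol.
Product: Φ × n_abs = 0.575 × 8.628×10⁻⁶ = 4.961×10⁻⁶ mol.
Mass: 4.961×10⁻⁶ × 44.00 = 2.183×10⁻⁴ g = 0.22 mg.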